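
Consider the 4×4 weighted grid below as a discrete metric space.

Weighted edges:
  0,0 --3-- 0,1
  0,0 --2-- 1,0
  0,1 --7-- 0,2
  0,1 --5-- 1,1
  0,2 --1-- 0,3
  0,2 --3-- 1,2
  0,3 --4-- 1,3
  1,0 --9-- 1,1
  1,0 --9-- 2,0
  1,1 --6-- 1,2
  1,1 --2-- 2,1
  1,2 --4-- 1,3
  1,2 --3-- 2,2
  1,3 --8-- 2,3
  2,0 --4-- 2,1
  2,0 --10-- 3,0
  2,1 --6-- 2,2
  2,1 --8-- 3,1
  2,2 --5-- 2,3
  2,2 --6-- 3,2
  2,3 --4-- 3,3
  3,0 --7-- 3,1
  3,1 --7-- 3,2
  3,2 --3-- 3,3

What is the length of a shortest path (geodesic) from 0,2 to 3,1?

Shortest path: 0,2 → 1,2 → 1,1 → 2,1 → 3,1, total weight = 19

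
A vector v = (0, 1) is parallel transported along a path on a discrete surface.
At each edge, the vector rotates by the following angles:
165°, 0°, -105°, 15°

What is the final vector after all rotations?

Total rotation: 165° + 0° + (-105°) + 15° = 75°. Final vector: (-0.9659, 0.2588)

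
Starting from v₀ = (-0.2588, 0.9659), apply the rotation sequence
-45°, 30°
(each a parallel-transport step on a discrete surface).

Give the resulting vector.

Total rotation: (-45°) + 30° = -15°. Final vector: (0, 1)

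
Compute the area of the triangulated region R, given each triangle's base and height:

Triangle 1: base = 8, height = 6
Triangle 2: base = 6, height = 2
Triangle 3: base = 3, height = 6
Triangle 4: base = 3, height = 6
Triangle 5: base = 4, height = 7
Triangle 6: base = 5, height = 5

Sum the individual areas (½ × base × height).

(1/2)×8×6 + (1/2)×6×2 + (1/2)×3×6 + (1/2)×3×6 + (1/2)×4×7 + (1/2)×5×5 = 74.5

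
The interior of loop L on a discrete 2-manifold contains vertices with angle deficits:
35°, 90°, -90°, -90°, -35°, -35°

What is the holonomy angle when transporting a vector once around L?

Holonomy = total enclosed curvature = 35° + 90° + (-90°) + (-90°) + (-35°) + (-35°) = -125°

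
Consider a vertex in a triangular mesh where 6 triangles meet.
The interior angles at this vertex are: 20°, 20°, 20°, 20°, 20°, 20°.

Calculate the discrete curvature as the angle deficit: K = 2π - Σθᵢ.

Sum of angles = 120°. K = 360° - 120° = 240° = 4π/3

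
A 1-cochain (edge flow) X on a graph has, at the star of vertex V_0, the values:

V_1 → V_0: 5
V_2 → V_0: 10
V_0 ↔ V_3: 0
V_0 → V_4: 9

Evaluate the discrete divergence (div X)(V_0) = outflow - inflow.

Divergence = sum of outgoing flows = (-5) + (-10) + 0 + 9 = -6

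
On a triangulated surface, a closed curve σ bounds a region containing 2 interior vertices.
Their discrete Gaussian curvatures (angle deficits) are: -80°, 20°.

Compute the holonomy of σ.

Holonomy = total enclosed curvature = (-80°) + 20° = -60°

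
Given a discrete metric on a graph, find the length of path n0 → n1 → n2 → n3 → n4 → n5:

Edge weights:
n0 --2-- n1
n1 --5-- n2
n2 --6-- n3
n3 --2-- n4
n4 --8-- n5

Arc length = 2 + 5 + 6 + 2 + 8 = 23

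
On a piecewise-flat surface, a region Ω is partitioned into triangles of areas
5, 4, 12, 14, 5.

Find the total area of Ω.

5 + 4 + 12 + 14 + 5 = 40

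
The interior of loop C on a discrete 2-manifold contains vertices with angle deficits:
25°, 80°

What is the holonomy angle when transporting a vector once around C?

Holonomy = total enclosed curvature = 25° + 80° = 105°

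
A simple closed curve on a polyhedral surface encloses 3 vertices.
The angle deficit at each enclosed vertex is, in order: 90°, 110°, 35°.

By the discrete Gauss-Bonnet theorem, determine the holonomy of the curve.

Holonomy = total enclosed curvature = 90° + 110° + 35° = 235°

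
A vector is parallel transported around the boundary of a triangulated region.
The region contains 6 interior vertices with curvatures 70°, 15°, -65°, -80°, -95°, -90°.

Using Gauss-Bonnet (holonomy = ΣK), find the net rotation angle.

Holonomy = total enclosed curvature = 70° + 15° + (-65°) + (-80°) + (-95°) + (-90°) = -245°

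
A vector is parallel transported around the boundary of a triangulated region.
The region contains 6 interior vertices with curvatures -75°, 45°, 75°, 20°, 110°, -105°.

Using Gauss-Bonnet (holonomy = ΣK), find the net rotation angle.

Holonomy = total enclosed curvature = (-75°) + 45° + 75° + 20° + 110° + (-105°) = 70°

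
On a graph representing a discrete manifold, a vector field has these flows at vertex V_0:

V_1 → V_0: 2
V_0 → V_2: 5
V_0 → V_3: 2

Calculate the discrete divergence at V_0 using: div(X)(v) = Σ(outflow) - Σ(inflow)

Divergence = sum of outgoing flows = (-2) + 5 + 2 = 5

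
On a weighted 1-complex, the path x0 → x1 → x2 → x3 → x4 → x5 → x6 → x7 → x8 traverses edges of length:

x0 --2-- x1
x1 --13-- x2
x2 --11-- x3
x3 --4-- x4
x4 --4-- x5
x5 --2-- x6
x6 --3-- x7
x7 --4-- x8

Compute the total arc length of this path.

Arc length = 2 + 13 + 11 + 4 + 4 + 2 + 3 + 4 = 43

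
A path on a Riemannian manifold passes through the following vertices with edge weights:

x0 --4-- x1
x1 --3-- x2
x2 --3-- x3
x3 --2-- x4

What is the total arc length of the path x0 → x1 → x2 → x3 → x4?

Arc length = 4 + 3 + 3 + 2 = 12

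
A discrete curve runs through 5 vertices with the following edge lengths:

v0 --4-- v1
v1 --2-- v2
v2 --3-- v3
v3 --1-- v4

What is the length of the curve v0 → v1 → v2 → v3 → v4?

Arc length = 4 + 2 + 3 + 1 = 10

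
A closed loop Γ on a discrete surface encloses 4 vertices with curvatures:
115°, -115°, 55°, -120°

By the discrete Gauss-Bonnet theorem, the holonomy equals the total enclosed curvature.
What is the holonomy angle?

Holonomy = total enclosed curvature = 115° + (-115°) + 55° + (-120°) = -65°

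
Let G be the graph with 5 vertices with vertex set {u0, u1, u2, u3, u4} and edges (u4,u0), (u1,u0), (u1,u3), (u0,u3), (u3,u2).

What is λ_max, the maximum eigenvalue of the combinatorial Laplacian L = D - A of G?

Degrees: deg(u0) = 3, deg(u1) = 2, deg(u2) = 1, deg(u3) = 3, deg(u4) = 1.
L = D − A with rows/columns ordered (u0, u1, u2, u3, u4):
  [ 3, -1,  0, -1, -1]
  [-1,  2,  0, -1,  0]
  [ 0,  0,  1, -1,  0]
  [-1, -1, -1,  3,  0]
  [-1,  0,  0,  0,  1]
Characteristic polynomial: det(λI − L) = λ(λ² − 5λ + 3)(λ² − 5λ + 5).
Roots: λ = 0; (λ² − 5λ + 3) = 0 ⇒ λ = (5 ± √13)/2 ≈ 0.6972, 4.3028; (λ² − 5λ + 5) = 0 ⇒ λ = (5 ± √5)/2 ≈ 1.382, 3.618.
(Check: the roots sum (with multiplicity) to 10, matching trace L = Σdeg = 2·5 = 10.)
Laplacian eigenvalues: [0.0, 0.6972, 1.382, 3.618, 4.3028]. Largest eigenvalue (spectral radius) = 4.3028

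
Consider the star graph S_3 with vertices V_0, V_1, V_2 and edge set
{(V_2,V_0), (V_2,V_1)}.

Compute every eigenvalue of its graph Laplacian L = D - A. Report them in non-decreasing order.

The star S_3 is the complete bipartite graph K_{1,2} (one hub of degree 2, 2 leaves of degree 1). The Laplacian spectrum of K_{p,q} is 0, p (multiplicity q−1), q (multiplicity p−1), p+q. With p = 1, q = 2: 0 once, 1 with multiplicity 1, and 3 once. (Check: trace L = sum of degrees = 4 = 1·1 + 3.)
Laplacian eigenvalues (increasing order): [0.0, 1.0, 3.0]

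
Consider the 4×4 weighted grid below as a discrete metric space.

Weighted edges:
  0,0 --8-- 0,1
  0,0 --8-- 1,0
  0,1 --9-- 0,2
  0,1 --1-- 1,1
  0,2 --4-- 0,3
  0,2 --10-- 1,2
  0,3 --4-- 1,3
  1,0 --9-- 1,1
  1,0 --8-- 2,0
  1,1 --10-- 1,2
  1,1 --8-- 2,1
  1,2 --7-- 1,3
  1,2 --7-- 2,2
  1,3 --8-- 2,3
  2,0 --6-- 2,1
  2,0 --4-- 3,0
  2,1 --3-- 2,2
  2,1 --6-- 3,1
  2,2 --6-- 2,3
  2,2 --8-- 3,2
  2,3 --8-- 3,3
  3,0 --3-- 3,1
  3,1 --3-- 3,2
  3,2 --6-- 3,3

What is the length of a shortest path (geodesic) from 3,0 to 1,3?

Shortest path: 3,0 → 3,1 → 2,1 → 2,2 → 2,3 → 1,3, total weight = 26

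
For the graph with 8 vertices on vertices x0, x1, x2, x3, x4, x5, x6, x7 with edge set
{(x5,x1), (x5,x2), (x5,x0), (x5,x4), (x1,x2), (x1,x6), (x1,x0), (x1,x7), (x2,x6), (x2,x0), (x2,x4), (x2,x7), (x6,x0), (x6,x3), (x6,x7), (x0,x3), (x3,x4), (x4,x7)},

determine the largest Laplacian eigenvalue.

Degrees: deg(x0) = 5, deg(x1) = 5, deg(x2) = 6, deg(x3) = 3, deg(x4) = 4, deg(x5) = 4, deg(x6) = 5, deg(x7) = 4.
L = D − A with rows/columns ordered (x0, x1, x2, x3, x4, x5, x6, x7):
  [ 5, -1, -1, -1,  0, -1, -1,  0]
  [-1,  5, -1,  0,  0, -1, -1, -1]
  [-1, -1,  6,  0, -1, -1, -1, -1]
  [-1,  0,  0,  3, -1,  0, -1,  0]
  [ 0,  0, -1, -1,  4, -1,  0, -1]
  [-1, -1, -1,  0, -1,  4,  0,  0]
  [-1, -1, -1, -1,  0,  0,  5, -1]
  [ 0, -1, -1,  0, -1,  0, -1,  4]
Characteristic polynomial: det(λI − L) = λ(λ² − 10λ + 20)(λ² − 10λ + 23)²(λ − 6).
Roots: λ = 0; (λ² − 10λ + 20) = 0 ⇒ λ = 5 ± √5 ≈ 2.7639, 7.2361; (λ² − 10λ + 23) = 0 ⇒ λ = 5 ± √2 ≈ 3.5858, 6.4142 (multiplicity 2); (λ − 6) = 0 ⇒ λ = 6.
(Check: the roots sum (with multiplicity) to 36, matching trace L = Σdeg = 2·18 = 36.)
Laplacian eigenvalues: [0.0, 2.7639, 3.5858, 3.5858, 6.0, 6.4142, 6.4142, 7.2361]. Largest eigenvalue (spectral radius) = 7.2361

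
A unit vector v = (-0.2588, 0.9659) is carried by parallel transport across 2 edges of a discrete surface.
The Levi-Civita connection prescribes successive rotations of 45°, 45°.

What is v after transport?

Total rotation: 45° + 45° = 90°. Final vector: (-0.9659, -0.2588)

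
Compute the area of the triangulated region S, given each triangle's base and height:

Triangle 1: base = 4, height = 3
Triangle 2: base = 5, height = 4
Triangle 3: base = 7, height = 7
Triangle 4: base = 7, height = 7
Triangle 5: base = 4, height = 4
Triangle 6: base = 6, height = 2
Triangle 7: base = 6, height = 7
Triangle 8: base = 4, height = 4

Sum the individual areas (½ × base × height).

(1/2)×4×3 + (1/2)×5×4 + (1/2)×7×7 + (1/2)×7×7 + (1/2)×4×4 + (1/2)×6×2 + (1/2)×6×7 + (1/2)×4×4 = 108.0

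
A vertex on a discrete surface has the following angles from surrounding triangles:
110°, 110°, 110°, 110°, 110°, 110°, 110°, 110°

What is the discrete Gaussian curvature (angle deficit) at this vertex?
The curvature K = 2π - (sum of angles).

Sum of angles = 880°. K = 360° - 880° = -520°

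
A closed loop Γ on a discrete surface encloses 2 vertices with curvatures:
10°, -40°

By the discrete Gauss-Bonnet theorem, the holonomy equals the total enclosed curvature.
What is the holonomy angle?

Holonomy = total enclosed curvature = 10° + (-40°) = -30°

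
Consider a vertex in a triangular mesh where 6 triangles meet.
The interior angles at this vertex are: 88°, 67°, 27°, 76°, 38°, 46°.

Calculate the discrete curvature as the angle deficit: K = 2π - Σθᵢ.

Sum of angles = 342°. K = 360° - 342° = 18° = π/10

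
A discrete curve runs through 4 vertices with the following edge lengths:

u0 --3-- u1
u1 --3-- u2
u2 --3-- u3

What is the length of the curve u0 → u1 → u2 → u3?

Arc length = 3 + 3 + 3 = 9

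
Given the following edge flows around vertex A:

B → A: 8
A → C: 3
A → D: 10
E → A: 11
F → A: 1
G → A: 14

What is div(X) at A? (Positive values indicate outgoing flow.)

Divergence = sum of outgoing flows = (-8) + 3 + 10 + (-11) + (-1) + (-14) = -21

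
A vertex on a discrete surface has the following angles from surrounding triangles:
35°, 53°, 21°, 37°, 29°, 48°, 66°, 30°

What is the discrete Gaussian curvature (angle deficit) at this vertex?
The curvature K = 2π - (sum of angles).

Sum of angles = 319°. K = 360° - 319° = 41° = 41π/180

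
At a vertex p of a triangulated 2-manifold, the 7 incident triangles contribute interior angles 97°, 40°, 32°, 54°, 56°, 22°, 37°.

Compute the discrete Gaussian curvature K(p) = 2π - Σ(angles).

Sum of angles = 338°. K = 360° - 338° = 22° = 11π/90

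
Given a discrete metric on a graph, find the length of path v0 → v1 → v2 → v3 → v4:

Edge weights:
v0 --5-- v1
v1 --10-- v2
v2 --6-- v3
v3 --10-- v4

Arc length = 5 + 10 + 6 + 10 = 31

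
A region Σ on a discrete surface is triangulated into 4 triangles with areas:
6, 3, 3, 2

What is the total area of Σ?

6 + 3 + 3 + 2 = 14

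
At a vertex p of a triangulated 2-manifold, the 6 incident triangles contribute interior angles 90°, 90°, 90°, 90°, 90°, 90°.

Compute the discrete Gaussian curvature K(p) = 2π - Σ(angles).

Sum of angles = 540°. K = 360° - 540° = -180°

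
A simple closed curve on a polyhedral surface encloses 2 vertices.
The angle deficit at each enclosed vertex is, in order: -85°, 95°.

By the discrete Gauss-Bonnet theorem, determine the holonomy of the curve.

Holonomy = total enclosed curvature = (-85°) + 95° = 10°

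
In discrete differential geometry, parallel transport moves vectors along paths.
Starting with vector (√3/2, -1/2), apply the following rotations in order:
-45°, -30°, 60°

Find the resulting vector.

Total rotation: (-45°) + (-30°) + 60° = -15°. Final vector: (0.7071, -0.7071)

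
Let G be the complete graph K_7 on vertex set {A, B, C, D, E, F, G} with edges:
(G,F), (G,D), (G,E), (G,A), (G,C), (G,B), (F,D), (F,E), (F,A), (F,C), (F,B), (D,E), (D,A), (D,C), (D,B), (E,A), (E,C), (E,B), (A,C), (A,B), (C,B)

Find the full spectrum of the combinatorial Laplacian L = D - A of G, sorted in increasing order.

For the complete graph K_n, L = nI − J (J = all-ones matrix). J has eigenvalues n (once, eigenvector 𝟙) and 0 (multiplicity n−1), so L has eigenvalues 0 (once) and n (multiplicity n−1). Here n = 7: eigenvalue 0 once and 7 with multiplicity 6.
Laplacian eigenvalues (increasing order): [0.0, 7.0, 7.0, 7.0, 7.0, 7.0, 7.0]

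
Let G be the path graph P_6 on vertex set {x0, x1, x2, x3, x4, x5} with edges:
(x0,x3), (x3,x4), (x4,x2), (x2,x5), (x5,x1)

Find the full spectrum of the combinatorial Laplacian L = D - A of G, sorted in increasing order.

The path graph P_n has Laplacian eigenvalues λ_k = 2 − 2cos(kπ/n), k = 0, 1, …, n−1. Here n = 6:
k=0: 2 − 2cos(0) = 0.0; k=1: 2 − 2cos(π/6) = 0.2679; k=2: 2 − 2cos(π/3) = 1.0; k=3: 2 − 2cos(π/2) = 2.0; k=4: 2 − 2cos(2π/3) = 3.0; k=5: 2 − 2cos(5π/6) = 3.7321.
Laplacian eigenvalues (increasing order): [0.0, 0.2679, 1.0, 2.0, 3.0, 3.7321]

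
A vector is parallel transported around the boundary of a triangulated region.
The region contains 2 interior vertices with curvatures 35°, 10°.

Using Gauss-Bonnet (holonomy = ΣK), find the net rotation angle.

Holonomy = total enclosed curvature = 35° + 10° = 45°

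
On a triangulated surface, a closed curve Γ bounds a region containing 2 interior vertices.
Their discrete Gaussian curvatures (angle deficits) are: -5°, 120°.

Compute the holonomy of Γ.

Holonomy = total enclosed curvature = (-5°) + 120° = 115°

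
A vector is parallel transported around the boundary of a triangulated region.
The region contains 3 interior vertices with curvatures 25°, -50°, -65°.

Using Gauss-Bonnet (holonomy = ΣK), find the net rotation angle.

Holonomy = total enclosed curvature = 25° + (-50°) + (-65°) = -90°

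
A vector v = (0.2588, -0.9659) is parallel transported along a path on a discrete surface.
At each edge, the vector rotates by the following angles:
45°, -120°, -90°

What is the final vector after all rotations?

Total rotation: 45° + (-120°) + (-90°) = -165°. Final vector: (-0.5000, 0.8660)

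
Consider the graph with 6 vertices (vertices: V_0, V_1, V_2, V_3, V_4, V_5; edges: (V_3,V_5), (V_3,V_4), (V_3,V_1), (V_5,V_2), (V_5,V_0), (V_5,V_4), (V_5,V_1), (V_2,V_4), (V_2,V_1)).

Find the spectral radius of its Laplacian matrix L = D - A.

Degrees: deg(V_0) = 1, deg(V_1) = 3, deg(V_2) = 3, deg(V_3) = 3, deg(V_4) = 3, deg(V_5) = 5.
L = D − A with rows/columns ordered (V_0, V_1, V_2, V_3, V_4, V_5):
  [ 1,  0,  0,  0,  0, -1]
  [ 0,  3, -1, -1,  0, -1]
  [ 0, -1,  3,  0, -1, -1]
  [ 0, -1,  0,  3, -1, -1]
  [ 0,  0, -1, -1,  3, -1]
  [-1, -1, -1, -1, -1,  5]
Characteristic polynomial: det(λI − L) = λ(λ − 1)(λ − 3)²(λ − 5)(λ − 6).
Roots: λ = 0; (λ − 1) = 0 ⇒ λ = 1; (λ − 3) = 0 ⇒ λ = 3 (multiplicity 2); (λ − 5) = 0 ⇒ λ = 5; (λ − 6) = 0 ⇒ λ = 6.
(Check: the roots sum (with multiplicity) to 18, matching trace L = Σdeg = 2·9 = 18.)
Laplacian eigenvalues: [0.0, 1.0, 3.0, 3.0, 5.0, 6.0]. Largest eigenvalue (spectral radius) = 6.0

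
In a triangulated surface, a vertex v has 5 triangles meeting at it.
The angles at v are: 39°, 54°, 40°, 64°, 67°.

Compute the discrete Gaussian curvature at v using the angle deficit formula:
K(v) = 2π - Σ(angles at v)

Sum of angles = 264°. K = 360° - 264° = 96° = 8π/15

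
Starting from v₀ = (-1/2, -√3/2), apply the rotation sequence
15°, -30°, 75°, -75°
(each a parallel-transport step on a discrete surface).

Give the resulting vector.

Total rotation: 15° + (-30°) + 75° + (-75°) = -15°. Final vector: (-0.7071, -0.7071)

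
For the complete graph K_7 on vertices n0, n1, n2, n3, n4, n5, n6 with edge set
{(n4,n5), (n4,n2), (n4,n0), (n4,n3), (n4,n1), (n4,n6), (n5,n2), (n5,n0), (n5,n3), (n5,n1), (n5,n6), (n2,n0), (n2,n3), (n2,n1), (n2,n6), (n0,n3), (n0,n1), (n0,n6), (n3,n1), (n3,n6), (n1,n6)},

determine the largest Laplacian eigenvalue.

For the complete graph K_n, L = nI − J (J = all-ones matrix). J has eigenvalues n (once, eigenvector 𝟙) and 0 (multiplicity n−1), so L has eigenvalues 0 (once) and n (multiplicity n−1). Here n = 7: eigenvalue 0 once and 7 with multiplicity 6.
Laplacian eigenvalues: [0.0, 7.0, 7.0, 7.0, 7.0, 7.0, 7.0]. Largest eigenvalue (spectral radius) = 7.0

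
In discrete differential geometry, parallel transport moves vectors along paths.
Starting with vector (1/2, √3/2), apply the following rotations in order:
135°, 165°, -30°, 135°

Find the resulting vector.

Total rotation: 135° + 165° + (-30°) + 135° = 405° ≡ 45° (mod 360°). Final vector: (-0.2588, 0.9659)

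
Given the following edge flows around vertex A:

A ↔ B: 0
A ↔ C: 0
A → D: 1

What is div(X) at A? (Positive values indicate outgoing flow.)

Divergence = sum of outgoing flows = 0 + 0 + 1 = 1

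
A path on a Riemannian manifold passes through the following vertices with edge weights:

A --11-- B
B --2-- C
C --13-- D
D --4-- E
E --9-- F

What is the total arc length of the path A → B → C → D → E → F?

Arc length = 11 + 2 + 13 + 4 + 9 = 39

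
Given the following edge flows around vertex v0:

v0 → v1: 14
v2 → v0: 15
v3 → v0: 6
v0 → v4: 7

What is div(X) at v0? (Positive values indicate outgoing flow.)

Divergence = sum of outgoing flows = 14 + (-15) + (-6) + 7 = 0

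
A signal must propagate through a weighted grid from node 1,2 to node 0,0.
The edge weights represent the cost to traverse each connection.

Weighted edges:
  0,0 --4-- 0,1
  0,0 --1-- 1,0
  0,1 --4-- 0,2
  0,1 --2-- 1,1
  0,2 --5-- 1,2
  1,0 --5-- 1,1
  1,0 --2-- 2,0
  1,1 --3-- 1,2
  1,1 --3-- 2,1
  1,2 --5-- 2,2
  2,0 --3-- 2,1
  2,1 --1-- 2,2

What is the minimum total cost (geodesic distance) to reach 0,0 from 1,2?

Shortest path: 1,2 → 1,1 → 0,1 → 0,0, total weight = 9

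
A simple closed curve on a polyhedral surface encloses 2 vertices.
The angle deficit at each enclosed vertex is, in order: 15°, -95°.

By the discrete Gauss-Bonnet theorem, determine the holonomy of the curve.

Holonomy = total enclosed curvature = 15° + (-95°) = -80°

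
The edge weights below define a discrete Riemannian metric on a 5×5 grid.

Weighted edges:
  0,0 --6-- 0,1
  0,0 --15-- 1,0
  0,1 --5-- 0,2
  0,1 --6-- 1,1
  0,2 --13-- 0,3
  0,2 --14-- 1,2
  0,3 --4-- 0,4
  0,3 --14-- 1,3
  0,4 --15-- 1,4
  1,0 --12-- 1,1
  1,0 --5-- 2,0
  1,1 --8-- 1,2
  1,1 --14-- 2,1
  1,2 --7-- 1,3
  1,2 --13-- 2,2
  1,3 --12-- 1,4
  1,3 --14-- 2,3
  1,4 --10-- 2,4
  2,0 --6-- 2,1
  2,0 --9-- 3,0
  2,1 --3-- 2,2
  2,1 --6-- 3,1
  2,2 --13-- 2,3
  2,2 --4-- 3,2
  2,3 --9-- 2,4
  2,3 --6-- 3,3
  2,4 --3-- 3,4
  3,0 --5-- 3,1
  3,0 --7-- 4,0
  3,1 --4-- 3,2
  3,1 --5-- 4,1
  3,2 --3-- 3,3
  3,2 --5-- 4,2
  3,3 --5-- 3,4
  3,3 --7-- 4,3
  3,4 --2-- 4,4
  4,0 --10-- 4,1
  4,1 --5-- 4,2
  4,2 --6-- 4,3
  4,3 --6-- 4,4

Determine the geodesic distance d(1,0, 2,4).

Shortest path: 1,0 → 2,0 → 2,1 → 2,2 → 3,2 → 3,3 → 3,4 → 2,4, total weight = 29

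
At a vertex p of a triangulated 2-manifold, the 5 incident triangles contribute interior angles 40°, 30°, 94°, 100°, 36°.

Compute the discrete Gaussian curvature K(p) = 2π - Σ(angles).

Sum of angles = 300°. K = 360° - 300° = 60° = π/3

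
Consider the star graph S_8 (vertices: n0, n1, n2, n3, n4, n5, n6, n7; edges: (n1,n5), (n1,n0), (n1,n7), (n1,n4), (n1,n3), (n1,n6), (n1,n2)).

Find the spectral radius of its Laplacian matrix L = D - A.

The star S_8 is the complete bipartite graph K_{1,7} (one hub of degree 7, 7 leaves of degree 1). The Laplacian spectrum of K_{p,q} is 0, p (multiplicity q−1), q (multiplicity p−1), p+q. With p = 1, q = 7: 0 once, 1 with multiplicity 6, and 8 once. (Check: trace L = sum of degrees = 14 = 6·1 + 8.)
Laplacian eigenvalues: [0.0, 1.0, 1.0, 1.0, 1.0, 1.0, 1.0, 8.0]. Largest eigenvalue (spectral radius) = 8.0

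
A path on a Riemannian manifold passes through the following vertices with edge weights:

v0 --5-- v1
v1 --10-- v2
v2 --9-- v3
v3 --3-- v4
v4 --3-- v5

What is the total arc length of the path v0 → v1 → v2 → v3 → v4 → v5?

Arc length = 5 + 10 + 9 + 3 + 3 = 30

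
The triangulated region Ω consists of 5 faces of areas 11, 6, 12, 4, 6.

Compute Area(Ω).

11 + 6 + 12 + 4 + 6 = 39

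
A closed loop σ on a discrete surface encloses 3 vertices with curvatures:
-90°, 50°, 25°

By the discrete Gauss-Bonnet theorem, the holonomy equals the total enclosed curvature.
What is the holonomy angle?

Holonomy = total enclosed curvature = (-90°) + 50° + 25° = -15°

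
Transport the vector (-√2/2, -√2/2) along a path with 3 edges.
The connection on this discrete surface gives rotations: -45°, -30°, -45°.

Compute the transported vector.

Total rotation: (-45°) + (-30°) + (-45°) = -120°. Final vector: (-0.2588, 0.9659)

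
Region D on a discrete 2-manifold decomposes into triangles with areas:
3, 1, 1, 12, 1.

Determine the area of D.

3 + 1 + 1 + 12 + 1 = 18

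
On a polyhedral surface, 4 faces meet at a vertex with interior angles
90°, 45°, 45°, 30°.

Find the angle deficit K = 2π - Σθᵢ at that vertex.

Sum of angles = 210°. K = 360° - 210° = 150° = 5π/6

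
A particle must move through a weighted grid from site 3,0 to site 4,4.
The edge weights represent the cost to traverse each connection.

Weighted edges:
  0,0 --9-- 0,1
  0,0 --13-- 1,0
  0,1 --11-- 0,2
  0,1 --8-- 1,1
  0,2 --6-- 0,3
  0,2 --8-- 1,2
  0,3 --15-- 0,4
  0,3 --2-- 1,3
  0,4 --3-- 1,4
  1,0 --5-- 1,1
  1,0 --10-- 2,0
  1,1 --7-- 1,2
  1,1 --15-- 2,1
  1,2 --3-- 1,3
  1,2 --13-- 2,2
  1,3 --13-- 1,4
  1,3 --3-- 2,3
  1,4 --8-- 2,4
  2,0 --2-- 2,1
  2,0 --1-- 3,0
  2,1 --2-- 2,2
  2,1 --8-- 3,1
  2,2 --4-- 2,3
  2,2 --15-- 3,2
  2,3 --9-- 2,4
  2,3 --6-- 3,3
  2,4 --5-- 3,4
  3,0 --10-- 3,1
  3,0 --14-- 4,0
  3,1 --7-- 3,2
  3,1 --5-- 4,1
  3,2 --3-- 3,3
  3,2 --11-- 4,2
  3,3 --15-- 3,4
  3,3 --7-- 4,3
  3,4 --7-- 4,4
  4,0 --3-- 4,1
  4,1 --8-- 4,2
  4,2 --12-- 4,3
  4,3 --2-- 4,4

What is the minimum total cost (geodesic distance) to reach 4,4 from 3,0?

Shortest path: 3,0 → 2,0 → 2,1 → 2,2 → 2,3 → 3,3 → 4,3 → 4,4, total weight = 24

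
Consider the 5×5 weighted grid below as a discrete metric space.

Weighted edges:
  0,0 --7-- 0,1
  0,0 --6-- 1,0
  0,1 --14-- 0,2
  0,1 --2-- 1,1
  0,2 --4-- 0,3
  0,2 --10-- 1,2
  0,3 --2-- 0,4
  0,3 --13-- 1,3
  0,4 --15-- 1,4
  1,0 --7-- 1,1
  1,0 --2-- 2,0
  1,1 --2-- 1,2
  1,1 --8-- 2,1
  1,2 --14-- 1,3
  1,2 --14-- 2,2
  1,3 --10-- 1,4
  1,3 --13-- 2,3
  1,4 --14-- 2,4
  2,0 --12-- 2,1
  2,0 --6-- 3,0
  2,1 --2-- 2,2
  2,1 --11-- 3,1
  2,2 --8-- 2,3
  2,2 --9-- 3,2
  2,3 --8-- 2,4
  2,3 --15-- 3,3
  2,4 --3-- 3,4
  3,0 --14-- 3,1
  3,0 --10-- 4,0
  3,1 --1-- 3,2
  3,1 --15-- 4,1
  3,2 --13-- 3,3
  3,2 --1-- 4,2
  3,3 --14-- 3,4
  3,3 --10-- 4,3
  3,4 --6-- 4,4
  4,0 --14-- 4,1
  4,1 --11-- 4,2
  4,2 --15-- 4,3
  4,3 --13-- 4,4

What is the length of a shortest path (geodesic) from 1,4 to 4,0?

Shortest path: 1,4 → 1,3 → 1,2 → 1,1 → 1,0 → 2,0 → 3,0 → 4,0, total weight = 51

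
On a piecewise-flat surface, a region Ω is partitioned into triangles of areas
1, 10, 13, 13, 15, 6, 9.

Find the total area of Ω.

1 + 10 + 13 + 13 + 15 + 6 + 9 = 67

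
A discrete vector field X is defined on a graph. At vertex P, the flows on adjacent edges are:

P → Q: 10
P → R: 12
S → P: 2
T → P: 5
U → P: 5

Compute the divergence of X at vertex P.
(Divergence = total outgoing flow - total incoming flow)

Divergence = sum of outgoing flows = 10 + 12 + (-2) + (-5) + (-5) = 10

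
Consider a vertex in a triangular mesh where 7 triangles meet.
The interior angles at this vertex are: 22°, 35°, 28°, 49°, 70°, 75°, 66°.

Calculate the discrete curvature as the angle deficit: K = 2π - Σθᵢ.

Sum of angles = 345°. K = 360° - 345° = 15° = π/12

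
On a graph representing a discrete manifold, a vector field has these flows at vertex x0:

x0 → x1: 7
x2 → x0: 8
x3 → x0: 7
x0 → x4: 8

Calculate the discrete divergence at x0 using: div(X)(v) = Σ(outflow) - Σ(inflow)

Divergence = sum of outgoing flows = 7 + (-8) + (-7) + 8 = 0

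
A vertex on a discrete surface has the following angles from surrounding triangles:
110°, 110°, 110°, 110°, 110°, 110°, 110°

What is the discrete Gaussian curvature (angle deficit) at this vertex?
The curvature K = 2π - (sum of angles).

Sum of angles = 770°. K = 360° - 770° = -410° = -41π/18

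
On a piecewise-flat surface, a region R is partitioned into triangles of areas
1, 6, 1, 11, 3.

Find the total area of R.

1 + 6 + 1 + 11 + 3 = 22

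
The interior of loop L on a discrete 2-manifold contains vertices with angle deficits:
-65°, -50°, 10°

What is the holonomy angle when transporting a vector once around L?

Holonomy = total enclosed curvature = (-65°) + (-50°) + 10° = -105°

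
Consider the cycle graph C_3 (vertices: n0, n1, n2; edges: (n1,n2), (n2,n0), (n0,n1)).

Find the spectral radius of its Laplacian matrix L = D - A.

The cycle graph C_n has Laplacian eigenvalues λ_k = 2 − 2cos(2πk/n), k = 0, 1, …, n−1. Here n = 3:
k=0: 2 − 2cos(0) = 0.0; k=1: 2 − 2cos(2π/3) = 3.0; k=2: 2 − 2cos(4π/3) = 3.0.
Laplacian eigenvalues: [0.0, 3.0, 3.0]. Largest eigenvalue (spectral radius) = 3.0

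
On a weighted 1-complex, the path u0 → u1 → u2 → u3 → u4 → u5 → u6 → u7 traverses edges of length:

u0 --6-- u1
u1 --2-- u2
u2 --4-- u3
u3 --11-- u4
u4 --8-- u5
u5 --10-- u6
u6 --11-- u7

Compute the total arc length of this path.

Arc length = 6 + 2 + 4 + 11 + 8 + 10 + 11 = 52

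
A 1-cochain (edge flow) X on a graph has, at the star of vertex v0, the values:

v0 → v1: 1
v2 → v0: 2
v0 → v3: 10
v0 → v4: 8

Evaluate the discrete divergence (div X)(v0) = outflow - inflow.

Divergence = sum of outgoing flows = 1 + (-2) + 10 + 8 = 17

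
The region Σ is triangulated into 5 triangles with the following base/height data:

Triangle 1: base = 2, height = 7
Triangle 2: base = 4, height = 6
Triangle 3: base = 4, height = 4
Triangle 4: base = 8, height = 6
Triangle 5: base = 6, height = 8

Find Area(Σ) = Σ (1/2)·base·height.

(1/2)×2×7 + (1/2)×4×6 + (1/2)×4×4 + (1/2)×8×6 + (1/2)×6×8 = 75.0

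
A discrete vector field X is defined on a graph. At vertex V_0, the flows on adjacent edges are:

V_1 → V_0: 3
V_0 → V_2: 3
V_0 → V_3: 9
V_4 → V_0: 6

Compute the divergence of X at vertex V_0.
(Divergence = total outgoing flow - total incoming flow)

Divergence = sum of outgoing flows = (-3) + 3 + 9 + (-6) = 3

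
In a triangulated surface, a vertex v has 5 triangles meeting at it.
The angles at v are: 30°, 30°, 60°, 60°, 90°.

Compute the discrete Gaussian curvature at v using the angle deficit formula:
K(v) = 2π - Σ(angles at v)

Sum of angles = 270°. K = 360° - 270° = 90° = π/2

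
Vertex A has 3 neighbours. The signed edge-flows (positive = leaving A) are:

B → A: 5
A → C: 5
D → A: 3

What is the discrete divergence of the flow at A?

Divergence = sum of outgoing flows = (-5) + 5 + (-3) = -3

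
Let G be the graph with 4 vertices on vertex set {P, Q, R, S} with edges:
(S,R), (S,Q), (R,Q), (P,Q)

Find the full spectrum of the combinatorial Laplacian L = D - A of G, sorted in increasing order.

Degrees: deg(P) = 1, deg(Q) = 3, deg(R) = 2, deg(S) = 2.
L = D − A with rows/columns ordered (P, Q, R, S):
  [ 1, -1,  0,  0]
  [-1,  3, -1, -1]
  [ 0, -1,  2, -1]
  [ 0, -1, -1,  2]
Characteristic polynomial: det(λI − L) = λ(λ − 1)(λ − 3)(λ − 4).
Roots: λ = 0; (λ − 1) = 0 ⇒ λ = 1; (λ − 3) = 0 ⇒ λ = 3; (λ − 4) = 0 ⇒ λ = 4.
(Check: the roots sum (with multiplicity) to 8, matching trace L = Σdeg = 2·4 = 8.)
Laplacian eigenvalues (increasing order): [0.0, 1.0, 3.0, 4.0]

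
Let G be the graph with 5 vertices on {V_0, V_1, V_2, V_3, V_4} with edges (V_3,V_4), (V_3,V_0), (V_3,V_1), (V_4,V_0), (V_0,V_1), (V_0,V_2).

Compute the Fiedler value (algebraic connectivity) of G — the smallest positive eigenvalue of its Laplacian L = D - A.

Degrees: deg(V_0) = 4, deg(V_1) = 2, deg(V_2) = 1, deg(V_3) = 3, deg(V_4) = 2.
L = D − A with rows/columns ordered (V_0, V_1, V_2, V_3, V_4):
  [ 4, -1, -1, -1, -1]
  [-1,  2,  0, -1,  0]
  [-1,  0,  1,  0,  0]
  [-1, -1,  0,  3, -1]
  [-1,  0,  0, -1,  2]
Characteristic polynomial: det(λI − L) = λ(λ − 1)(λ − 2)(λ − 4)(λ − 5).
Roots: λ = 0; (λ − 1) = 0 ⇒ λ = 1; (λ − 2) = 0 ⇒ λ = 2; (λ − 4) = 0 ⇒ λ = 4; (λ − 5) = 0 ⇒ λ = 5.
(Check: the roots sum (with multiplicity) to 12, matching trace L = Σdeg = 2·6 = 12.)
Laplacian eigenvalues: [0.0, 1.0, 2.0, 4.0, 5.0]. Algebraic connectivity (smallest non-zero eigenvalue) = 1.0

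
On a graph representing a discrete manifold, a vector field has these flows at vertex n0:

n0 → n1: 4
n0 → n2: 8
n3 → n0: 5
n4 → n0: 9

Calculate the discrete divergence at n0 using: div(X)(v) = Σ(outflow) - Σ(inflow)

Divergence = sum of outgoing flows = 4 + 8 + (-5) + (-9) = -2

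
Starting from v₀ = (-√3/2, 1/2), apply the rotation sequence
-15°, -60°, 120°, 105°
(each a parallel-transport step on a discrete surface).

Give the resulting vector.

Total rotation: (-15°) + (-60°) + 120° + 105° = 150°. Final vector: (0.5000, -0.8660)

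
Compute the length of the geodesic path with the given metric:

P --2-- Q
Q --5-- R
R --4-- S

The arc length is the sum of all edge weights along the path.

Arc length = 2 + 5 + 4 = 11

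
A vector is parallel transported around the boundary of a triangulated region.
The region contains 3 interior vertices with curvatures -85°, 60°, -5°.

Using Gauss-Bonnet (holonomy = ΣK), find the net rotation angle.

Holonomy = total enclosed curvature = (-85°) + 60° + (-5°) = -30°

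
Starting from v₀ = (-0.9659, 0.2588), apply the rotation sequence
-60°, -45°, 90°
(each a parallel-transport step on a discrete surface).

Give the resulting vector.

Total rotation: (-60°) + (-45°) + 90° = -15°. Final vector: (-0.8660, 0.5000)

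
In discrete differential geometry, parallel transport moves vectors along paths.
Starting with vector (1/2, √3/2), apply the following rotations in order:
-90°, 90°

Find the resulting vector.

Total rotation: (-90°) + 90° = 0°. Final vector: (0.5000, 0.8660)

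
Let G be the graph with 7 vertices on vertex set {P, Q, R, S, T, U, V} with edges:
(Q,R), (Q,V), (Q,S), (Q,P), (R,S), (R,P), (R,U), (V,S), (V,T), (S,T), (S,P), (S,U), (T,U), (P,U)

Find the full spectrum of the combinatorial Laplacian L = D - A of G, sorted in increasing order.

Degrees: deg(P) = 4, deg(Q) = 4, deg(R) = 4, deg(S) = 6, deg(T) = 3, deg(U) = 4, deg(V) = 3.
L = D − A with rows/columns ordered (P, Q, R, S, T, U, V):
  [ 4, -1, -1, -1,  0, -1,  0]
  [-1,  4, -1, -1,  0,  0, -1]
  [-1, -1,  4, -1,  0, -1,  0]
  [-1, -1, -1,  6, -1, -1, -1]
  [ 0,  0,  0, -1,  3, -1, -1]
  [-1,  0, -1, -1, -1,  4,  0]
  [ 0, -1,  0, -1, -1,  0,  3]
Characteristic polynomial: det(λI − L) = λ(λ² − 8λ + 13)(λ − 3)(λ − 5)²(λ − 7).
Roots: λ = 0; (λ² − 8λ + 13) = 0 ⇒ λ = 4 ± √3 ≈ 2.2679, 5.7321; (λ − 3) = 0 ⇒ λ = 3; (λ − 5) = 0 ⇒ λ = 5 (multiplicity 2); (λ − 7) = 0 ⇒ λ = 7.
(Check: the roots sum (with multiplicity) to 28, matching trace L = Σdeg = 2·14 = 28.)
Laplacian eigenvalues (increasing order): [0.0, 2.2679, 3.0, 5.0, 5.0, 5.7321, 7.0]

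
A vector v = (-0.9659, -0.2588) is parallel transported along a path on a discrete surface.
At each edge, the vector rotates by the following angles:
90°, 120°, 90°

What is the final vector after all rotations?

Total rotation: 90° + 120° + 90° = 300° ≡ -60° (mod 360°). Final vector: (-0.7071, 0.7071)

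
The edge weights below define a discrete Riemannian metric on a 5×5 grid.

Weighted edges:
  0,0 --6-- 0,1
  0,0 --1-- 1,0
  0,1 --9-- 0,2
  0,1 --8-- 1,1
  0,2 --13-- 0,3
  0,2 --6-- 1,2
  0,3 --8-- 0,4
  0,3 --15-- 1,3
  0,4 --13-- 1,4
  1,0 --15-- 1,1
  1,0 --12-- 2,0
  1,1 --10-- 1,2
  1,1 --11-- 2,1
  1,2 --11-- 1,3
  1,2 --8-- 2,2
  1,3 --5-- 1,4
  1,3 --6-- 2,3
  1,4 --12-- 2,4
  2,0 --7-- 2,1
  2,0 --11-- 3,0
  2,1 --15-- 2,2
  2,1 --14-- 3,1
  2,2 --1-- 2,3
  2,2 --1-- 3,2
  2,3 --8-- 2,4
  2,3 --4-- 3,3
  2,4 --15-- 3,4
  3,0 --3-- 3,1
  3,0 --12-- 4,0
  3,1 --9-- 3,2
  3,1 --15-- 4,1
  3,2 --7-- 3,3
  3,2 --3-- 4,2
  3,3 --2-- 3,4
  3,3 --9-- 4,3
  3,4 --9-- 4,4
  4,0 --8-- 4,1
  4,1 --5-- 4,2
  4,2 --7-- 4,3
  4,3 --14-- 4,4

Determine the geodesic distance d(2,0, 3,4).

Shortest path: 2,0 → 2,1 → 2,2 → 2,3 → 3,3 → 3,4, total weight = 29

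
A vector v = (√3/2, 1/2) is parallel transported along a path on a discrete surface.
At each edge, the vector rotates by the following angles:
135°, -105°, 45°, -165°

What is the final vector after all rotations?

Total rotation: 135° + (-105°) + 45° + (-165°) = -90°. Final vector: (0.5000, -0.8660)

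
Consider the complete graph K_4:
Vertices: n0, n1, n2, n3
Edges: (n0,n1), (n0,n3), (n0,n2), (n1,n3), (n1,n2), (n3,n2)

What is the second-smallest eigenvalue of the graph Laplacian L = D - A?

For the complete graph K_n, L = nI − J (J = all-ones matrix). J has eigenvalues n (once, eigenvector 𝟙) and 0 (multiplicity n−1), so L has eigenvalues 0 (once) and n (multiplicity n−1). Here n = 4: eigenvalue 0 once and 4 with multiplicity 3.
Laplacian eigenvalues: [0.0, 4.0, 4.0, 4.0]. Algebraic connectivity (smallest non-zero eigenvalue) = 4.0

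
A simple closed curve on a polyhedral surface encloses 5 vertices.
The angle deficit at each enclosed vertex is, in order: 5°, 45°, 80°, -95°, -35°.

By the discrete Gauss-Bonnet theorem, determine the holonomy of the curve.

Holonomy = total enclosed curvature = 5° + 45° + 80° + (-95°) + (-35°) = 0°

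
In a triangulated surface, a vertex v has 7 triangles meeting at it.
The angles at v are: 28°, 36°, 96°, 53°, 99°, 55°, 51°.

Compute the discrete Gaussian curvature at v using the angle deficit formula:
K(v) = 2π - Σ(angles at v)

Sum of angles = 418°. K = 360° - 418° = -58° = -29π/90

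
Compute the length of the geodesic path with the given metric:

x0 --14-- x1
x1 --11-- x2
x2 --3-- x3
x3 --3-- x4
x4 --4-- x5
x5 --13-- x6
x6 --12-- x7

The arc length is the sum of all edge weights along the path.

Arc length = 14 + 11 + 3 + 3 + 4 + 13 + 12 = 60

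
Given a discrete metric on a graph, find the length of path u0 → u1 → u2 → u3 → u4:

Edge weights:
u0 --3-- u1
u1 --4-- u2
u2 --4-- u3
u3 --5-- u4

Arc length = 3 + 4 + 4 + 5 = 16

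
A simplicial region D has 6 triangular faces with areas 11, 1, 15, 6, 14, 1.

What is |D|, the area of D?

11 + 1 + 15 + 6 + 14 + 1 = 48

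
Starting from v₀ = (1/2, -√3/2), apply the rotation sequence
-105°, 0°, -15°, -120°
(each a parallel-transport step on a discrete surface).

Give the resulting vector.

Total rotation: (-105°) + 0° + (-15°) + (-120°) = -240° ≡ 120° (mod 360°). Final vector: (0.5000, 0.8660)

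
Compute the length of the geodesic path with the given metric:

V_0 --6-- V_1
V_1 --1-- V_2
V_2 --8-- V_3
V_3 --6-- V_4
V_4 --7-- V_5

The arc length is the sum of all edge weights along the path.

Arc length = 6 + 1 + 8 + 6 + 7 = 28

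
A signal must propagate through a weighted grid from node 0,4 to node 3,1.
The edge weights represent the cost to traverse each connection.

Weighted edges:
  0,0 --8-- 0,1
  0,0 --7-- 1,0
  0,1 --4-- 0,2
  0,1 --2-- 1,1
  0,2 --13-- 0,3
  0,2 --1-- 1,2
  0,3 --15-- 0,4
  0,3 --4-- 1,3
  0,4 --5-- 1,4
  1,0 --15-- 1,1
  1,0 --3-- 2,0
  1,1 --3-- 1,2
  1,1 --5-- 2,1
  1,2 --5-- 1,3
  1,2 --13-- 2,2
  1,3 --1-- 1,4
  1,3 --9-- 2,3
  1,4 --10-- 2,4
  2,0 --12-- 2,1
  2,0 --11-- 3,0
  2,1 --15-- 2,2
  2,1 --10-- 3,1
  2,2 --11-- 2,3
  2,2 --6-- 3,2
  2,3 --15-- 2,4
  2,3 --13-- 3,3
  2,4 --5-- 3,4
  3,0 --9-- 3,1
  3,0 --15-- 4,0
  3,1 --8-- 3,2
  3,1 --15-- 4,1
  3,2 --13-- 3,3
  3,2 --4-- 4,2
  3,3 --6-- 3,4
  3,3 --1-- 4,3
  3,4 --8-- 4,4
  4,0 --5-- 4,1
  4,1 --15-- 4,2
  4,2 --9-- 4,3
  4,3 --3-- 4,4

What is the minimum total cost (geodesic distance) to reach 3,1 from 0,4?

Shortest path: 0,4 → 1,4 → 1,3 → 1,2 → 1,1 → 2,1 → 3,1, total weight = 29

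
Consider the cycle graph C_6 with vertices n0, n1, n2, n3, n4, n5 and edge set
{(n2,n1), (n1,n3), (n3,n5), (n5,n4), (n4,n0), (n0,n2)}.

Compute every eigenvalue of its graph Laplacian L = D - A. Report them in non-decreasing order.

The cycle graph C_n has Laplacian eigenvalues λ_k = 2 − 2cos(2πk/n), k = 0, 1, …, n−1. Here n = 6:
k=0: 2 − 2cos(0) = 0.0; k=1: 2 − 2cos(π/3) = 1.0; k=2: 2 − 2cos(2π/3) = 3.0; k=3: 2 − 2cos(π) = 4.0; k=4: 2 − 2cos(4π/3) = 3.0; k=5: 2 − 2cos(5π/3) = 1.0.
Laplacian eigenvalues (increasing order): [0.0, 1.0, 1.0, 3.0, 3.0, 4.0]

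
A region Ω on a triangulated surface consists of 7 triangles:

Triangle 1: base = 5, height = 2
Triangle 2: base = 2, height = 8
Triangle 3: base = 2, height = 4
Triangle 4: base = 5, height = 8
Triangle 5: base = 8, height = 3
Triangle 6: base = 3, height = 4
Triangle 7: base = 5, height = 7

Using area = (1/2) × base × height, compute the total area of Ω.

(1/2)×5×2 + (1/2)×2×8 + (1/2)×2×4 + (1/2)×5×8 + (1/2)×8×3 + (1/2)×3×4 + (1/2)×5×7 = 72.5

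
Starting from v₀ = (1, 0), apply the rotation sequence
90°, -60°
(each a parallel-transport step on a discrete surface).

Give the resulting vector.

Total rotation: 90° + (-60°) = 30°. Final vector: (0.8660, 0.5000)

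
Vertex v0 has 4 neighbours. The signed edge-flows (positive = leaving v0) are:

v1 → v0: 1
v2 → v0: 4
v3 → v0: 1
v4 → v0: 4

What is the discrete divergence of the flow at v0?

Divergence = sum of outgoing flows = (-1) + (-4) + (-1) + (-4) = -10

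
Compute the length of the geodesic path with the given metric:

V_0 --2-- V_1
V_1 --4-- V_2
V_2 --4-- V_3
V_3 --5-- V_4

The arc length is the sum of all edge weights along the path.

Arc length = 2 + 4 + 4 + 5 = 15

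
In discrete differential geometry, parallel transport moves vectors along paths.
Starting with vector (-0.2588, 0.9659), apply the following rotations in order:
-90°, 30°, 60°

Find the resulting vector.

Total rotation: (-90°) + 30° + 60° = 0°. Final vector: (-0.2588, 0.9659)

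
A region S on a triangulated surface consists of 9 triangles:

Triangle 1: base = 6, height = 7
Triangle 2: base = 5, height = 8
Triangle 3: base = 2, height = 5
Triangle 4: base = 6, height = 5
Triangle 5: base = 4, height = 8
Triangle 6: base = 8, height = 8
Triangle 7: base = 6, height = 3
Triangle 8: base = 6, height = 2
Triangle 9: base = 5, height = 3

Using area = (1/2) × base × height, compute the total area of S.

(1/2)×6×7 + (1/2)×5×8 + (1/2)×2×5 + (1/2)×6×5 + (1/2)×4×8 + (1/2)×8×8 + (1/2)×6×3 + (1/2)×6×2 + (1/2)×5×3 = 131.5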